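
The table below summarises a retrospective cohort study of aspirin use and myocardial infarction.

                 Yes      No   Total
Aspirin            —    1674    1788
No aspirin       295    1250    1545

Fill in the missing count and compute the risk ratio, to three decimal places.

0.334

The missing cell is in the exposed row: 1788 − 1674 = 114.
So a = 114, b = 1674, c = 295, d = 1250.
RR = [a/(a+b)] / [c/(c+d)] = (114/1788) / (295/1545) = 0.06376/0.19094 = 0.33392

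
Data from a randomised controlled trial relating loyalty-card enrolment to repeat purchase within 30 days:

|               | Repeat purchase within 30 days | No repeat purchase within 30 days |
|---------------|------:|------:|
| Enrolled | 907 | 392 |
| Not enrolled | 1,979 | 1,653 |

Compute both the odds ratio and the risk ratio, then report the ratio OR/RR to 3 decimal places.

1.508

Cells: a = 907, b = 392, c = 1979, d = 1653.
OR = (907·1653)/(392·1979) = 1499271/775768 = 1.93263
Risk in exposed = 907/1299 = 0.69823; risk in unexposed = 1979/3632 = 0.54488; RR = 1.28144
OR/RR = 1.93263 / 1.28144 = 1.50817
The outcome is not rare, so the OR lies further from 1 than the RR.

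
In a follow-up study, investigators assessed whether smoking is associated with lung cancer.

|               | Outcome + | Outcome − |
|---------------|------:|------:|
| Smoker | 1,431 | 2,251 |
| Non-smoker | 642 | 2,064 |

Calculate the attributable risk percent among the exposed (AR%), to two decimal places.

Cells: a = 1431, b = 2251, c = 642, d = 2064.
Risk in exposed = 1431/3682 = 0.38865; risk in unexposed = 642/2706 = 0.23725.
RR = 0.38865/0.23725 = 1.63813
AR% = (RR − 1)/RR × 100 = (1.63813 − 1)/1.63813 × 100 = 38.9548%

38.95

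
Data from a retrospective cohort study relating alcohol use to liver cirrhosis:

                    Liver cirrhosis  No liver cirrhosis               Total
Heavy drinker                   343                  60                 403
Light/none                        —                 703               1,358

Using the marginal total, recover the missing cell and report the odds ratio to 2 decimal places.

6.14

The missing cell is in the unexposed row: 1358 − 703 = 655.
So a = 343, b = 60, c = 655, d = 703.
OR = (a·d)/(b·c) = (343 × 703) / (60 × 655) = 241129 / 39300 = 6.13560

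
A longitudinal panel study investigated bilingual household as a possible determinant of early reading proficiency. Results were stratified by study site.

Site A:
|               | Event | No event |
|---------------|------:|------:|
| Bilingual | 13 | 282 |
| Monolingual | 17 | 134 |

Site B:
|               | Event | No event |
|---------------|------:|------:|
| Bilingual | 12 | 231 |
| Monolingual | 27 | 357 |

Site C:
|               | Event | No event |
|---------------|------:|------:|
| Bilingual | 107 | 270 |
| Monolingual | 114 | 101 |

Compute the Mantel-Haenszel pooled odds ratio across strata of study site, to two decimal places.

0.40

OR_MH = Σ(aᵢdᵢ/nᵢ) / Σ(bᵢcᵢ/nᵢ), where nᵢ is the stratum total.
Stratum 1 (Site A): n = 446; a·d/n = 13·134/446 = 3.9058; b·c/n = 282·17/446 = 10.7489
Stratum 2 (Site B): n = 627; a·d/n = 12·357/627 = 6.8325; b·c/n = 231·27/627 = 9.9474
Stratum 3 (Site C): n = 592; a·d/n = 107·101/592 = 18.2551; b·c/n = 270·114/592 = 51.9932
OR_MH = (3.9058 + 6.8325 + 18.2551) / (10.7489 + 9.9474 + 51.9932) = 28.9934 / 72.6895 = 0.39887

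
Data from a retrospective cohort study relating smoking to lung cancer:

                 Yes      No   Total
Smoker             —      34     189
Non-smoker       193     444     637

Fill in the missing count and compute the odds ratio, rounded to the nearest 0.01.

10.49

The missing cell is in the exposed row: 189 − 34 = 155.
So a = 155, b = 34, c = 193, d = 444.
OR = (a·d)/(b·c) = (155 × 444) / (34 × 193) = 68820 / 6562 = 10.48766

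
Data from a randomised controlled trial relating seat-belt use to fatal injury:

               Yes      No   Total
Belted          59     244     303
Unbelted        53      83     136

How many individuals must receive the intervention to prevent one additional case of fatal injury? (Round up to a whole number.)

Risk in treated group = 59/303 = 0.19472; risk in control = 53/136 = 0.38971.
Absolute risk reduction = 0.38971 − 0.19472 = 0.19499
NNT = 1 / ARR = 1 / 0.19499 = 5.129 → round up → 6

6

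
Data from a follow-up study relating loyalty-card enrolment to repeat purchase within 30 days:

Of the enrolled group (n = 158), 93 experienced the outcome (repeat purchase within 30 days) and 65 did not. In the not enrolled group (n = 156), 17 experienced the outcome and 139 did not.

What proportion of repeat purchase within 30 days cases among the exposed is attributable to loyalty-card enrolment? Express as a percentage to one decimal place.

From the description: a = 93, b = 65, c = 17, d = 139.
Risk in exposed = 93/158 = 0.58861; risk in unexposed = 17/156 = 0.10897.
RR = 0.58861/0.10897 = 5.40134
AR% = (RR − 1)/RR × 100 = (5.40134 − 1)/5.40134 × 100 = 81.4861%

81.5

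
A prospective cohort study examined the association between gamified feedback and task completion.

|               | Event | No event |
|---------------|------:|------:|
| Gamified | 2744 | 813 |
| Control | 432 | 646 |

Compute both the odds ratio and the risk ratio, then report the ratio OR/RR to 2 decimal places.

2.62

Cells: a = 2744, b = 813, c = 432, d = 646.
OR = (2744·646)/(813·432) = 1772624/351216 = 5.04710
Risk in exposed = 2744/3557 = 0.77144; risk in unexposed = 432/1078 = 0.40074; RR = 1.92502
OR/RR = 5.04710 / 1.92502 = 2.62185
The outcome is not rare, so the OR lies further from 1 than the RR.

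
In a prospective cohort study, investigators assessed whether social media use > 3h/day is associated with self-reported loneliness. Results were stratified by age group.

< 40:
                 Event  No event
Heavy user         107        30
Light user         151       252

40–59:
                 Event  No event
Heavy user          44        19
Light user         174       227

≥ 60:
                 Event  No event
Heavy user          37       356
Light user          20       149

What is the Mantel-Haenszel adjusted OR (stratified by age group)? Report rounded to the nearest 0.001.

2.884

OR_MH = Σ(aᵢdᵢ/nᵢ) / Σ(bᵢcᵢ/nᵢ), where nᵢ is the stratum total.
Stratum 1 (< 40): n = 540; a·d/n = 107·252/540 = 49.9333; b·c/n = 30·151/540 = 8.3889
Stratum 2 (40–59): n = 464; a·d/n = 44·227/464 = 21.5259; b·c/n = 19·174/464 = 7.1250
Stratum 3 (≥ 60): n = 562; a·d/n = 37·149/562 = 9.8096; b·c/n = 356·20/562 = 12.6690
OR_MH = (49.9333 + 21.5259 + 9.8096) / (8.3889 + 7.1250 + 12.6690) = 81.2688 / 28.1829 = 2.88362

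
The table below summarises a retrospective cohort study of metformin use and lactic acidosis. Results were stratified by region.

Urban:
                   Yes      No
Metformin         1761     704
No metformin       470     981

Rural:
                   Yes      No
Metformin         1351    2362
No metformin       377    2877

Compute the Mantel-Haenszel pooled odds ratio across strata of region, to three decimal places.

OR_MH = Σ(aᵢdᵢ/nᵢ) / Σ(bᵢcᵢ/nᵢ), where nᵢ is the stratum total.
Stratum 1 (Urban): n = 3916; a·d/n = 1761·981/3916 = 441.1494; b·c/n = 704·470/3916 = 84.4944
Stratum 2 (Rural): n = 6967; a·d/n = 1351·2877/6967 = 557.8911; b·c/n = 2362·377/6967 = 127.8131
OR_MH = (441.1494 + 557.8911) / (84.4944 + 127.8131) = 999.0404 / 212.3075 = 4.70563

4.706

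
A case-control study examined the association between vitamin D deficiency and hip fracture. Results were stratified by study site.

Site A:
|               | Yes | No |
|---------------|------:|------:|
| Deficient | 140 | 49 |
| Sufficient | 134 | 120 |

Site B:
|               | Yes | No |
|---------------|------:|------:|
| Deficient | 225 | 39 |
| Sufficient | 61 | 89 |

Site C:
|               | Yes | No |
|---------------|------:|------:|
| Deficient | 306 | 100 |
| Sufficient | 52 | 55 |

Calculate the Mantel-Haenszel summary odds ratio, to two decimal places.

OR_MH = Σ(aᵢdᵢ/nᵢ) / Σ(bᵢcᵢ/nᵢ), where nᵢ is the stratum total.
Stratum 1 (Site A): n = 443; a·d/n = 140·120/443 = 37.9233; b·c/n = 49·134/443 = 14.8217
Stratum 2 (Site B): n = 414; a·d/n = 225·89/414 = 48.3696; b·c/n = 39·61/414 = 5.7464
Stratum 3 (Site C): n = 513; a·d/n = 306·55/513 = 32.8070; b·c/n = 100·52/513 = 10.1365
OR_MH = (37.9233 + 48.3696 + 32.8070) / (14.8217 + 5.7464 + 10.1365) = 119.0998 / 30.7045 = 3.87890

3.88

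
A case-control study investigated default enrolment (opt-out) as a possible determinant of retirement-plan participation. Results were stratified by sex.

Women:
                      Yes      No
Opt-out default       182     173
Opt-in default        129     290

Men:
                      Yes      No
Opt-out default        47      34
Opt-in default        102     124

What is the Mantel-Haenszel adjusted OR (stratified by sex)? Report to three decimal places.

OR_MH = Σ(aᵢdᵢ/nᵢ) / Σ(bᵢcᵢ/nᵢ), where nᵢ is the stratum total.
Stratum 1 (Women): n = 774; a·d/n = 182·290/774 = 68.1912; b·c/n = 173·129/774 = 28.8333
Stratum 2 (Men): n = 307; a·d/n = 47·124/307 = 18.9837; b·c/n = 34·102/307 = 11.2964
OR_MH = (68.1912 + 18.9837) / (28.8333 + 11.2964) = 87.1749 / 40.1298 = 2.17233

2.172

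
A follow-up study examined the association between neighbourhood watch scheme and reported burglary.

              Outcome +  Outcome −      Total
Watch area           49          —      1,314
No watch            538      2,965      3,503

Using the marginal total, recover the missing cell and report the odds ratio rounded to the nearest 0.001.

The missing cell is in the exposed row: 1314 − 49 = 1265.
So a = 49, b = 1265, c = 538, d = 2965.
OR = (a·d)/(b·c) = (49 × 2965) / (1265 × 538) = 145285 / 680570 = 0.21348

0.213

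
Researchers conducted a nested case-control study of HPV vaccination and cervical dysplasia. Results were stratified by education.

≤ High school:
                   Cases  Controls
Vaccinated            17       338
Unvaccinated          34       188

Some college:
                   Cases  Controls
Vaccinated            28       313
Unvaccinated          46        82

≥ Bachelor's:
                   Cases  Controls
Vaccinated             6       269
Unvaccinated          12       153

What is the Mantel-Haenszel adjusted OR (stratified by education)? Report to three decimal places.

0.216

OR_MH = Σ(aᵢdᵢ/nᵢ) / Σ(bᵢcᵢ/nᵢ), where nᵢ is the stratum total.
Stratum 1 (≤ High school): n = 577; a·d/n = 17·188/577 = 5.5390; b·c/n = 338·34/577 = 19.9168
Stratum 2 (Some college): n = 469; a·d/n = 28·82/469 = 4.8955; b·c/n = 313·46/469 = 30.6994
Stratum 3 (≥ Bachelor's): n = 440; a·d/n = 6·153/440 = 2.0864; b·c/n = 269·12/440 = 7.3364
OR_MH = (5.5390 + 4.8955 + 2.0864) / (19.9168 + 30.6994 + 7.3364) = 12.5209 / 57.9525 = 0.21605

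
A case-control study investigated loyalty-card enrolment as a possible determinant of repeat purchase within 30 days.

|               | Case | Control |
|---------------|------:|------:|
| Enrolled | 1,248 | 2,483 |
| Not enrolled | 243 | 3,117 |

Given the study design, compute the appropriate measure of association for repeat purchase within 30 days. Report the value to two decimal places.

6.45

Cells: a = 1248, b = 2483, c = 243, d = 3117.
This is a case-control study: participants were sampled on outcome status, so risks in the source population cannot be estimated directly — relative risk is not valid here. The odds ratio is the appropriate measure.
OR = (a·d)/(b·c) = (1248 × 3117) / (2483 × 243) = 3890016 / 603369 = 6.44716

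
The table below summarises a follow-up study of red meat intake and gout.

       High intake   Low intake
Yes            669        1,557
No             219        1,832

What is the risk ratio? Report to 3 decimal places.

1.640

Reading the table with exposure as columns: a = 669 (High intake, case), b = 219 (High intake, non-case), c = 1557 (Low intake, case), d = 1832.
Risk in exposed = 669/888 = 0.75338; risk in unexposed = 1557/3389 = 0.45943.
RR = 0.75338 / 0.45943 = 1.63982
The risk among the exposed is 1.64 times that among the unexposed.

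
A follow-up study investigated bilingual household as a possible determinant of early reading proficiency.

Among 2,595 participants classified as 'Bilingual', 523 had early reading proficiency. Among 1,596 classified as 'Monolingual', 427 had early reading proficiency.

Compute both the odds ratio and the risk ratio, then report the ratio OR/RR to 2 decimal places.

0.92

From the description: a = 523, b = 2072, c = 427, d = 1169.
OR = (523·1169)/(2072·427) = 611387/884744 = 0.69103
Risk in exposed = 523/2595 = 0.20154; risk in unexposed = 427/1596 = 0.26754; RR = 0.75330
OR/RR = 0.69103 / 0.75330 = 0.91734
The outcome is not rare, so the OR lies further from 1 than the RR.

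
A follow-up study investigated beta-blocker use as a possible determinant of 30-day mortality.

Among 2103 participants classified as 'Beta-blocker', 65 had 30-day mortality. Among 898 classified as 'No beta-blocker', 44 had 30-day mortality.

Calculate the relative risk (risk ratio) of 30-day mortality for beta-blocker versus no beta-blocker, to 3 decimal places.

From the description: a = 65, b = 2038, c = 44, d = 854.
Risk in exposed = 65/2103 = 0.03091; risk in unexposed = 44/898 = 0.04900.
RR = 0.03091 / 0.04900 = 0.63081
The risk is 37% lower among the exposed than among the unexposed.

0.631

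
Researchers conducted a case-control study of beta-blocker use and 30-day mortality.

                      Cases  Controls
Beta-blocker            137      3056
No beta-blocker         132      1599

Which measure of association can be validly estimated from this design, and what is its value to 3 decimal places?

Cells: a = 137, b = 3056, c = 132, d = 1599.
This is a case-control study: participants were sampled on outcome status, so risks in the source population cannot be estimated directly — relative risk is not valid here. The odds ratio is the appropriate measure.
OR = (a·d)/(b·c) = (137 × 1599) / (3056 × 132) = 219063 / 403392 = 0.54305

0.543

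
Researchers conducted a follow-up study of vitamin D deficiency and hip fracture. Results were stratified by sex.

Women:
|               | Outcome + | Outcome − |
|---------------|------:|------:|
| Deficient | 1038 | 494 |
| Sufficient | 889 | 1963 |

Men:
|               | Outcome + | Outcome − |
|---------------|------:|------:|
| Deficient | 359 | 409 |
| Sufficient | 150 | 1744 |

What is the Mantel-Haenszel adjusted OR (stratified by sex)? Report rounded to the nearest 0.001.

5.681

OR_MH = Σ(aᵢdᵢ/nᵢ) / Σ(bᵢcᵢ/nᵢ), where nᵢ is the stratum total.
Stratum 1 (Women): n = 4384; a·d/n = 1038·1963/4384 = 464.7797; b·c/n = 494·889/4384 = 100.1747
Stratum 2 (Men): n = 2662; a·d/n = 359·1744/2662 = 235.1976; b·c/n = 409·150/2662 = 23.0466
OR_MH = (464.7797 + 235.1976) / (100.1747 + 23.0466) = 699.9772 / 123.2213 = 5.68065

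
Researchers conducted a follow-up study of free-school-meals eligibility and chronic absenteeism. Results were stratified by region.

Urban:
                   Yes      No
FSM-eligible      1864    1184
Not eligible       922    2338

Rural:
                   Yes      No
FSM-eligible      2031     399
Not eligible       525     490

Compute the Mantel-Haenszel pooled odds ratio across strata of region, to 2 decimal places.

4.19

OR_MH = Σ(aᵢdᵢ/nᵢ) / Σ(bᵢcᵢ/nᵢ), where nᵢ is the stratum total.
Stratum 1 (Urban): n = 6308; a·d/n = 1864·2338/6308 = 690.8738; b·c/n = 1184·922/6308 = 173.0577
Stratum 2 (Rural): n = 3445; a·d/n = 2031·490/3445 = 288.8795; b·c/n = 399·525/3445 = 60.8055
OR_MH = (690.8738 + 288.8795) / (173.0577 + 60.8055) = 979.7533 / 233.8632 = 4.18943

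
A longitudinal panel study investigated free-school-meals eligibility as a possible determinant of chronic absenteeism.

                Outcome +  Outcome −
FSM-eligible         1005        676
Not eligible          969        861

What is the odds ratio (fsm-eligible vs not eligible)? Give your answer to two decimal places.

Cells: a = 1005, b = 676, c = 969, d = 861.
OR = (a·d)/(b·c) = (1005 × 861) / (676 × 969) = 865305 / 655044 = 1.32099
The odds of chronic absenteeism are about 1.32 times as high in the fsm-eligible group.

1.32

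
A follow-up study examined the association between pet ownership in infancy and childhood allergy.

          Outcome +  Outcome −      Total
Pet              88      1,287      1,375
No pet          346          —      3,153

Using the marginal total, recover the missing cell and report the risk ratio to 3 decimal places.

The missing cell is in the unexposed row: 3153 − 346 = 2807.
So a = 88, b = 1287, c = 346, d = 2807.
RR = [a/(a+b)] / [c/(c+d)] = (88/1375) / (346/3153) = 0.06400/0.10974 = 0.58321

0.583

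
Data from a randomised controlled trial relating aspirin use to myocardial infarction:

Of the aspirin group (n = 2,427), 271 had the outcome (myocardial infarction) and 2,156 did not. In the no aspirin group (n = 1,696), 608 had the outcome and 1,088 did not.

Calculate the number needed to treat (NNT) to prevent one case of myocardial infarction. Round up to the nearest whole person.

Risk in treated group = 271/2427 = 0.11166; risk in control = 608/1696 = 0.35849.
Absolute risk reduction = 0.35849 − 0.11166 = 0.24683
NNT = 1 / ARR = 1 / 0.24683 = 4.051 → round up → 5

5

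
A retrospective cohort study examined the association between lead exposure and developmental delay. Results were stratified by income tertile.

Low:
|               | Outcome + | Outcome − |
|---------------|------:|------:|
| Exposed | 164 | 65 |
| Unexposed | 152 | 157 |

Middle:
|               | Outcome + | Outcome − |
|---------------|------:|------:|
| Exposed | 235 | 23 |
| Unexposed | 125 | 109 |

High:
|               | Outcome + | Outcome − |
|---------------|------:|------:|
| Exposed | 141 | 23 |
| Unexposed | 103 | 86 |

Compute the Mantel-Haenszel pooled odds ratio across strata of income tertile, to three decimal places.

OR_MH = Σ(aᵢdᵢ/nᵢ) / Σ(bᵢcᵢ/nᵢ), where nᵢ is the stratum total.
Stratum 1 (Low): n = 538; a·d/n = 164·157/538 = 47.8587; b·c/n = 65·152/538 = 18.3643
Stratum 2 (Middle): n = 492; a·d/n = 235·109/492 = 52.0630; b·c/n = 23·125/492 = 5.8435
Stratum 3 (High): n = 353; a·d/n = 141·86/353 = 34.3513; b·c/n = 23·103/353 = 6.7110
OR_MH = (47.8587 + 52.0630 + 34.3513) / (18.3643 + 5.8435 + 6.7110) = 134.2730 / 30.9189 = 4.34276

4.343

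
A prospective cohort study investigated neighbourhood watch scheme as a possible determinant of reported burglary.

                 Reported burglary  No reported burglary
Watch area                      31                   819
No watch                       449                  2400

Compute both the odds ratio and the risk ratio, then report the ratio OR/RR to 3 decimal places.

Cells: a = 31, b = 819, c = 449, d = 2400.
OR = (31·2400)/(819·449) = 74400/367731 = 0.20232
Risk in exposed = 31/850 = 0.03647; risk in unexposed = 449/2849 = 0.15760; RR = 0.23141
OR/RR = 0.20232 / 0.23141 = 0.87429
The outcome is not rare, so the OR lies further from 1 than the RR.

0.874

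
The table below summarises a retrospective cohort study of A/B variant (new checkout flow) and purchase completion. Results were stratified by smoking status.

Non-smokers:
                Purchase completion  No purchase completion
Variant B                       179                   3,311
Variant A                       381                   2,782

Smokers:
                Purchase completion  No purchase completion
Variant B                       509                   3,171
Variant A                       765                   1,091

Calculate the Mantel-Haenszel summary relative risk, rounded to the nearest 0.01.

RR_MH = Σ(aᵢ·n₀ᵢ/nᵢ) / Σ(cᵢ·n₁ᵢ/nᵢ), with n₁ᵢ = aᵢ+bᵢ (exposed), n₀ᵢ = cᵢ+dᵢ (unexposed), nᵢ = n₁ᵢ+n₀ᵢ.
Stratum 1 (Non-smokers): n₁ = 3490, n₀ = 3163, n = 6653; a·n₀/n = 179·3163/6653 = 85.1010; c·n₁/n = 381·3490/6653 = 199.8632
Stratum 2 (Smokers): n₁ = 3680, n₀ = 1856, n = 5536; a·n₀/n = 509·1856/5536 = 170.6474; c·n₁/n = 765·3680/5536 = 508.5260
RR_MH = (85.1010 + 170.6474) / (199.8632 + 508.5260) = 255.7484 / 708.3892 = 0.36103

0.36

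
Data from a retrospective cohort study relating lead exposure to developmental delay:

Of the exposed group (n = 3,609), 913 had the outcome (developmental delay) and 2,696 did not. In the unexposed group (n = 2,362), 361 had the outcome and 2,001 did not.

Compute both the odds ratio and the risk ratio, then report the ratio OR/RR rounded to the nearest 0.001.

From the description: a = 913, b = 2696, c = 361, d = 2001.
OR = (913·2001)/(2696·361) = 1826913/973256 = 1.87711
Risk in exposed = 913/3609 = 0.25298; risk in unexposed = 361/2362 = 0.15284; RR = 1.65522
OR/RR = 1.87711 / 1.65522 = 1.13406
The outcome is not rare, so the OR lies further from 1 than the RR.

1.134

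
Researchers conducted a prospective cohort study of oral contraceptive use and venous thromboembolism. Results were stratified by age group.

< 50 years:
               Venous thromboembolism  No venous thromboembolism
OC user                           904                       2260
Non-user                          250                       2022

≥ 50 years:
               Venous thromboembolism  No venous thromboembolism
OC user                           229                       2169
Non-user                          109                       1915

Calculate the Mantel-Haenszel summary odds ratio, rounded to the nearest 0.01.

2.77

OR_MH = Σ(aᵢdᵢ/nᵢ) / Σ(bᵢcᵢ/nᵢ), where nᵢ is the stratum total.
Stratum 1 (< 50 years): n = 5436; a·d/n = 904·2022/5436 = 336.2561; b·c/n = 2260·250/5436 = 103.9367
Stratum 2 (≥ 50 years): n = 4422; a·d/n = 229·1915/4422 = 99.1712; b·c/n = 2169·109/4422 = 53.4647
OR_MH = (336.2561 + 99.1712) / (103.9367 + 53.4647) = 435.4273 / 157.4014 = 2.76635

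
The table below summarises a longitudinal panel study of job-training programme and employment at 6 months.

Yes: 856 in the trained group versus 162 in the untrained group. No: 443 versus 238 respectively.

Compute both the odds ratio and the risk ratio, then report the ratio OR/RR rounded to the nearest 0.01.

From the description: a = 856, b = 443, c = 162, d = 238.
OR = (856·238)/(443·162) = 203728/71766 = 2.83878
Risk in exposed = 856/1299 = 0.65897; risk in unexposed = 162/400 = 0.40500; RR = 1.62708
OR/RR = 2.83878 / 1.62708 = 1.74471
The outcome is not rare, so the OR lies further from 1 than the RR.

1.74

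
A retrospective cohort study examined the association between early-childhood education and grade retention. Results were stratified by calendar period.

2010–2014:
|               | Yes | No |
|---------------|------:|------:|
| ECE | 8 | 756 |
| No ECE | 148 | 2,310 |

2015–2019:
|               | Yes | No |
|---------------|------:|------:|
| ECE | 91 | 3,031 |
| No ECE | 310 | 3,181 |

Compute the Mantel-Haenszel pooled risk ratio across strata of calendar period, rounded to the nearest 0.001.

0.298

RR_MH = Σ(aᵢ·n₀ᵢ/nᵢ) / Σ(cᵢ·n₁ᵢ/nᵢ), with n₁ᵢ = aᵢ+bᵢ (exposed), n₀ᵢ = cᵢ+dᵢ (unexposed), nᵢ = n₁ᵢ+n₀ᵢ.
Stratum 1 (2010–2014): n₁ = 764, n₀ = 2458, n = 3222; a·n₀/n = 8·2458/3222 = 6.1030; c·n₁/n = 148·764/3222 = 35.0937
Stratum 2 (2015–2019): n₁ = 3122, n₀ = 3491, n = 6613; a·n₀/n = 91·3491/6613 = 48.0389; c·n₁/n = 310·3122/6613 = 146.3511
RR_MH = (6.1030 + 48.0389) / (35.0937 + 146.3511) = 54.1419 / 181.4449 = 0.29839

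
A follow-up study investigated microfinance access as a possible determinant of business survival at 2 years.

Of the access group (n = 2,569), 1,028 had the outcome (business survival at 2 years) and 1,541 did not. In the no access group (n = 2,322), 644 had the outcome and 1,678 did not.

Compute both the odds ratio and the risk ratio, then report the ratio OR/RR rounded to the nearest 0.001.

From the description: a = 1028, b = 1541, c = 644, d = 1678.
OR = (1028·1678)/(1541·644) = 1724984/992404 = 1.73819
Risk in exposed = 1028/2569 = 0.40016; risk in unexposed = 644/2322 = 0.27735; RR = 1.44280
OR/RR = 1.73819 / 1.44280 = 1.20473
The outcome is not rare, so the OR lies further from 1 than the RR.

1.205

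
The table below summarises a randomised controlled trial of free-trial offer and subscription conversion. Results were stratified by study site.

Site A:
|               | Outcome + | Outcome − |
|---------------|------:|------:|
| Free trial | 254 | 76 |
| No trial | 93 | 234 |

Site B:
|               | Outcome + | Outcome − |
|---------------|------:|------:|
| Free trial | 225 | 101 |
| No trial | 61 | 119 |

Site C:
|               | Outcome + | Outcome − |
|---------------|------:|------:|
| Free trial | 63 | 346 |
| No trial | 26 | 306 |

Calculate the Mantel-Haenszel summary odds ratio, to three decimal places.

OR_MH = Σ(aᵢdᵢ/nᵢ) / Σ(bᵢcᵢ/nᵢ), where nᵢ is the stratum total.
Stratum 1 (Site A): n = 657; a·d/n = 254·234/657 = 90.4658; b·c/n = 76·93/657 = 10.7580
Stratum 2 (Site B): n = 506; a·d/n = 225·119/506 = 52.9150; b·c/n = 101·61/506 = 12.1759
Stratum 3 (Site C): n = 741; a·d/n = 63·306/741 = 26.0162; b·c/n = 346·26/741 = 12.1404
OR_MH = (90.4658 + 52.9150 + 26.0162) / (10.7580 + 12.1759 + 12.1404) = 169.3970 / 35.0742 = 4.82967

4.830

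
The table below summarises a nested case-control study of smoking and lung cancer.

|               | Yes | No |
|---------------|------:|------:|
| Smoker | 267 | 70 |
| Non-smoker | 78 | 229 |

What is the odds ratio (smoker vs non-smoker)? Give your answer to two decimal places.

11.20

Cells: a = 267, b = 70, c = 78, d = 229.
OR = (a·d)/(b·c) = (267 × 229) / (70 × 78) = 61143 / 5460 = 11.19835
The odds of lung cancer are about 11.20 times as high in the smoker group.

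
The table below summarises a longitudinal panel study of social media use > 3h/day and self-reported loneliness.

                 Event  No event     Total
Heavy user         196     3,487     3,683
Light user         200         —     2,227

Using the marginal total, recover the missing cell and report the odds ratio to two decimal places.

The missing cell is in the unexposed row: 2227 − 200 = 2027.
So a = 196, b = 3487, c = 200, d = 2027.
OR = (a·d)/(b·c) = (196 × 2027) / (3487 × 200) = 397292 / 697400 = 0.56968

0.57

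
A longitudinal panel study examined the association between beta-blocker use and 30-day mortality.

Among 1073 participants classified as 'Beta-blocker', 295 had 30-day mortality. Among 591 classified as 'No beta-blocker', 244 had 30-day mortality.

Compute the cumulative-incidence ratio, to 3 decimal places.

0.666

From the description: a = 295, b = 778, c = 244, d = 347.
Risk in exposed = 295/1073 = 0.27493; risk in unexposed = 244/591 = 0.41286.
RR = 0.27493 / 0.41286 = 0.66592
The risk is 33% lower among the exposed than among the unexposed.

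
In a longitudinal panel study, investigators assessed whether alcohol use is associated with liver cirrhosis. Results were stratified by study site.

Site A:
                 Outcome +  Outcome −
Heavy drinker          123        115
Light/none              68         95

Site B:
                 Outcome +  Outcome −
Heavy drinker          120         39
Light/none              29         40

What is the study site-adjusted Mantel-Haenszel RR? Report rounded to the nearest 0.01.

1.42

RR_MH = Σ(aᵢ·n₀ᵢ/nᵢ) / Σ(cᵢ·n₁ᵢ/nᵢ), with n₁ᵢ = aᵢ+bᵢ (exposed), n₀ᵢ = cᵢ+dᵢ (unexposed), nᵢ = n₁ᵢ+n₀ᵢ.
Stratum 1 (Site A): n₁ = 238, n₀ = 163, n = 401; a·n₀/n = 123·163/401 = 49.9975; c·n₁/n = 68·238/401 = 40.3591
Stratum 2 (Site B): n₁ = 159, n₀ = 69, n = 228; a·n₀/n = 120·69/228 = 36.3158; c·n₁/n = 29·159/228 = 20.2237
RR_MH = (49.9975 + 36.3158) / (40.3591 + 20.2237) = 86.3133 / 60.5828 = 1.42472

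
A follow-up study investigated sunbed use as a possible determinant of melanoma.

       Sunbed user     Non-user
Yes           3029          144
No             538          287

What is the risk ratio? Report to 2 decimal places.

Reading the table with exposure as columns: a = 3029 (Sunbed user, case), b = 538 (Sunbed user, non-case), c = 144 (Non-user, case), d = 287.
Risk in exposed = 3029/3567 = 0.84917; risk in unexposed = 144/431 = 0.33411.
RR = 0.84917 / 0.33411 = 2.54162
The risk among the exposed is 2.54 times that among the unexposed.

2.54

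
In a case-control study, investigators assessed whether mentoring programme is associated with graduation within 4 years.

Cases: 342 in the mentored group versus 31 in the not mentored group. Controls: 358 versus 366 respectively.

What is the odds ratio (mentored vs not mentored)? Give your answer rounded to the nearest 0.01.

From the description: a = 342, b = 358, c = 31, d = 366.
OR = (a·d)/(b·c) = (342 × 366) / (358 × 31) = 125172 / 11098 = 11.27879
The odds of graduation within 4 years are about 11.28 times as high in the mentored group.

11.28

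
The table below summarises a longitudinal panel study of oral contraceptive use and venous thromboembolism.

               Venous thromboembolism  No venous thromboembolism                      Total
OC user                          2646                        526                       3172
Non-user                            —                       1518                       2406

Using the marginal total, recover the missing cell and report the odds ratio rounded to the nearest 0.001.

The missing cell is in the unexposed row: 2406 − 1518 = 888.
So a = 2646, b = 526, c = 888, d = 1518.
OR = (a·d)/(b·c) = (2646 × 1518) / (526 × 888) = 4016628 / 467088 = 8.59930

8.599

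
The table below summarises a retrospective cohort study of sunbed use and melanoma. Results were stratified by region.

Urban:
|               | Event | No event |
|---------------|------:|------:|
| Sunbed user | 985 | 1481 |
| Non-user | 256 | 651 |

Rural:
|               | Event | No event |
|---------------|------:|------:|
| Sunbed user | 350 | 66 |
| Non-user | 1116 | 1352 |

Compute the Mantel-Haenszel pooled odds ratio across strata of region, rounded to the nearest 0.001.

2.568

OR_MH = Σ(aᵢdᵢ/nᵢ) / Σ(bᵢcᵢ/nᵢ), where nᵢ is the stratum total.
Stratum 1 (Urban): n = 3373; a·d/n = 985·651/3373 = 190.1082; b·c/n = 1481·256/3373 = 112.4032
Stratum 2 (Rural): n = 2884; a·d/n = 350·1352/2884 = 164.0777; b·c/n = 66·1116/2884 = 25.5395
OR_MH = (190.1082 + 164.0777) / (112.4032 + 25.5395) = 354.1859 / 137.9427 = 2.56763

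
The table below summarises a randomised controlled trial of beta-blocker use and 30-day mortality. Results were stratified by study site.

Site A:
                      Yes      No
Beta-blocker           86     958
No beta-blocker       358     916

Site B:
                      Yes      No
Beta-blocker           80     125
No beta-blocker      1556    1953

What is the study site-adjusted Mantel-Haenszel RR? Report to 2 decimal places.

0.50

RR_MH = Σ(aᵢ·n₀ᵢ/nᵢ) / Σ(cᵢ·n₁ᵢ/nᵢ), with n₁ᵢ = aᵢ+bᵢ (exposed), n₀ᵢ = cᵢ+dᵢ (unexposed), nᵢ = n₁ᵢ+n₀ᵢ.
Stratum 1 (Site A): n₁ = 1044, n₀ = 1274, n = 2318; a·n₀/n = 86·1274/2318 = 47.2666; c·n₁/n = 358·1044/2318 = 161.2390
Stratum 2 (Site B): n₁ = 205, n₀ = 3509, n = 3714; a·n₀/n = 80·3509/3714 = 75.5843; c·n₁/n = 1556·205/3714 = 85.8858
RR_MH = (47.2666 + 75.5843) / (161.2390 + 85.8858) = 122.8509 / 247.1248 = 0.49712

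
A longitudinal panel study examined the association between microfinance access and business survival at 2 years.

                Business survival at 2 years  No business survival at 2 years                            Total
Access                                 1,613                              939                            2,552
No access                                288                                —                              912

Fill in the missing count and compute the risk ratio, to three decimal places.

The missing cell is in the unexposed row: 912 − 288 = 624.
So a = 1613, b = 939, c = 288, d = 624.
RR = [a/(a+b)] / [c/(c+d)] = (1613/2552) / (288/912) = 0.63205/0.31579 = 2.00150

2.002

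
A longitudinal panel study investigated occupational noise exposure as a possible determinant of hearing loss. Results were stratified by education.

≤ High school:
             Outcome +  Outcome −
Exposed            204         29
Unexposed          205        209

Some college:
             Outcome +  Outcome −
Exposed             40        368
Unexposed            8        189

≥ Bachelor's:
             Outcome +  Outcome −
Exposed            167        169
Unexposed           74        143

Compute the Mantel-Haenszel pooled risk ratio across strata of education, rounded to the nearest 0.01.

RR_MH = Σ(aᵢ·n₀ᵢ/nᵢ) / Σ(cᵢ·n₁ᵢ/nᵢ), with n₁ᵢ = aᵢ+bᵢ (exposed), n₀ᵢ = cᵢ+dᵢ (unexposed), nᵢ = n₁ᵢ+n₀ᵢ.
Stratum 1 (≤ High school): n₁ = 233, n₀ = 414, n = 647; a·n₀/n = 204·414/647 = 130.5348; c·n₁/n = 205·233/647 = 73.8253
Stratum 2 (Some college): n₁ = 408, n₀ = 197, n = 605; a·n₀/n = 40·197/605 = 13.0248; c·n₁/n = 8·408/605 = 5.3950
Stratum 3 (≥ Bachelor's): n₁ = 336, n₀ = 217, n = 553; a·n₀/n = 167·217/553 = 65.5316; c·n₁/n = 74·336/553 = 44.9620
RR_MH = (130.5348 + 13.0248 + 65.5316) / (73.8253 + 5.3950 + 44.9620) = 209.0912 / 124.1824 = 1.68374

1.68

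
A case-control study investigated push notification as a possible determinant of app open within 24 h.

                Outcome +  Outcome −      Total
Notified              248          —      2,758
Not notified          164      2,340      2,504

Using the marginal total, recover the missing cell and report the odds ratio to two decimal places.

1.41

The missing cell is in the exposed row: 2758 − 248 = 2510.
So a = 248, b = 2510, c = 164, d = 2340.
OR = (a·d)/(b·c) = (248 × 2340) / (2510 × 164) = 580320 / 411640 = 1.40978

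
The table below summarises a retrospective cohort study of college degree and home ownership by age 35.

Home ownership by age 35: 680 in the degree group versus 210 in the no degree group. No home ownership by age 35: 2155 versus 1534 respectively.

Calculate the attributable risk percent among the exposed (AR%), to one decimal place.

49.8

From the description: a = 680, b = 2155, c = 210, d = 1534.
Risk in exposed = 680/2835 = 0.23986; risk in unexposed = 210/1744 = 0.12041.
RR = 0.23986/0.12041 = 1.99197
AR% = (RR − 1)/RR × 100 = (1.99197 − 1)/1.99197 × 100 = 49.7985%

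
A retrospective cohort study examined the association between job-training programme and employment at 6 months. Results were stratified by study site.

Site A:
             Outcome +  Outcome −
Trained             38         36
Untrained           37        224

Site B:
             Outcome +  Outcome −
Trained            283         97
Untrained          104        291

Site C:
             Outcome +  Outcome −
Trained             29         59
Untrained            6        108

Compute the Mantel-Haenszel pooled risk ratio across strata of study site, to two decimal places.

3.08

RR_MH = Σ(aᵢ·n₀ᵢ/nᵢ) / Σ(cᵢ·n₁ᵢ/nᵢ), with n₁ᵢ = aᵢ+bᵢ (exposed), n₀ᵢ = cᵢ+dᵢ (unexposed), nᵢ = n₁ᵢ+n₀ᵢ.
Stratum 1 (Site A): n₁ = 74, n₀ = 261, n = 335; a·n₀/n = 38·261/335 = 29.6060; c·n₁/n = 37·74/335 = 8.1731
Stratum 2 (Site B): n₁ = 380, n₀ = 395, n = 775; a·n₀/n = 283·395/775 = 144.2387; c·n₁/n = 104·380/775 = 50.9935
Stratum 3 (Site C): n₁ = 88, n₀ = 114, n = 202; a·n₀/n = 29·114/202 = 16.3663; c·n₁/n = 6·88/202 = 2.6139
RR_MH = (29.6060 + 144.2387 + 16.3663) / (8.1731 + 50.9935 + 2.6139) = 190.2110 / 61.7805 = 3.07882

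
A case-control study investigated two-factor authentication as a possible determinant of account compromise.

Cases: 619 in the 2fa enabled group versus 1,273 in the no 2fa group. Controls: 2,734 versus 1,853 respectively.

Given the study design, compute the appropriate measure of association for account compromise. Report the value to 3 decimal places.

0.330

From the description: a = 619, b = 2734, c = 1273, d = 1853.
This is a case-control study: participants were sampled on outcome status, so risks in the source population cannot be estimated directly — relative risk is not valid here. The odds ratio is the appropriate measure.
OR = (a·d)/(b·c) = (619 × 1853) / (2734 × 1273) = 1147007 / 3480382 = 0.32956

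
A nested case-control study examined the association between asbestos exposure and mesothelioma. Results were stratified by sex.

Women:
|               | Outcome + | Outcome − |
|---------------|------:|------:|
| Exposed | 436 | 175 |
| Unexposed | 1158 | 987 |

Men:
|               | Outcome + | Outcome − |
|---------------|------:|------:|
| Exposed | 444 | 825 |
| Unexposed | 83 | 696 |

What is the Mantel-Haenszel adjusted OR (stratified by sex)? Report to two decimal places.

2.87

OR_MH = Σ(aᵢdᵢ/nᵢ) / Σ(bᵢcᵢ/nᵢ), where nᵢ is the stratum total.
Stratum 1 (Women): n = 2756; a·d/n = 436·987/2756 = 156.1437; b·c/n = 175·1158/2756 = 73.5305
Stratum 2 (Men): n = 2048; a·d/n = 444·696/2048 = 150.8906; b·c/n = 825·83/2048 = 33.4351
OR_MH = (156.1437 + 150.8906) / (73.5305 + 33.4351) = 307.0343 / 106.9655 = 2.87040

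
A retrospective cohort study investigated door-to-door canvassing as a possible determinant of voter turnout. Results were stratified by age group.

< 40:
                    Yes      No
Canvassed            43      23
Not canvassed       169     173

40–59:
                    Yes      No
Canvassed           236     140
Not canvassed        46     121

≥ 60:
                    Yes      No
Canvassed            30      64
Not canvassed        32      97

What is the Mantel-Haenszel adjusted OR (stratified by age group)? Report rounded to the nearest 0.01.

OR_MH = Σ(aᵢdᵢ/nᵢ) / Σ(bᵢcᵢ/nᵢ), where nᵢ is the stratum total.
Stratum 1 (< 40): n = 408; a·d/n = 43·173/408 = 18.2328; b·c/n = 23·169/408 = 9.5270
Stratum 2 (40–59): n = 543; a·d/n = 236·121/543 = 52.5893; b·c/n = 140·46/543 = 11.8600
Stratum 3 (≥ 60): n = 223; a·d/n = 30·97/223 = 13.0493; b·c/n = 64·32/223 = 9.1839
OR_MH = (18.2328 + 52.5893 + 13.0493) / (9.5270 + 11.8600 + 9.1839) = 83.8715 / 30.5709 = 2.74351

2.74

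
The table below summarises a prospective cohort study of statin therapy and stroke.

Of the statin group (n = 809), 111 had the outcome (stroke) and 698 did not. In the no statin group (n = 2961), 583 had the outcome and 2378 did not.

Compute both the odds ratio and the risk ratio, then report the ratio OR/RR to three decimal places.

0.931

From the description: a = 111, b = 698, c = 583, d = 2378.
OR = (111·2378)/(698·583) = 263958/406934 = 0.64865
Risk in exposed = 111/809 = 0.13721; risk in unexposed = 583/2961 = 0.19689; RR = 0.69686
OR/RR = 0.64865 / 0.69686 = 0.93082
The outcome is not rare, so the OR lies further from 1 than the RR.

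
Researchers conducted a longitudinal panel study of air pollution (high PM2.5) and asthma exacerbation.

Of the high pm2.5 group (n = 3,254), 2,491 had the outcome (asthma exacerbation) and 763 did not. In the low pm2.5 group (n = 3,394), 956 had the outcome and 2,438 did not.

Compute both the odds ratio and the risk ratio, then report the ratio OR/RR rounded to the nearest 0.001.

From the description: a = 2491, b = 763, c = 956, d = 2438.
OR = (2491·2438)/(763·956) = 6073058/729428 = 8.32578
Risk in exposed = 2491/3254 = 0.76552; risk in unexposed = 956/3394 = 0.28167; RR = 2.71775
OR/RR = 8.32578 / 2.71775 = 3.06348
The outcome is not rare, so the OR lies further from 1 than the RR.

3.063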